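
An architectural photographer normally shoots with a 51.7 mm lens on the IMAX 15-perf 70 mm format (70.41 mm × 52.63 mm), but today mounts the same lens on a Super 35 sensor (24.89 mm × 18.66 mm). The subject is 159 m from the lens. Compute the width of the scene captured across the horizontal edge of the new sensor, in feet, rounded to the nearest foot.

251 ft

The focal length stays 51.7 mm; the relevant sensor dimension is now w = 24.89 mm. Object distance dₒ = 159 m = 159000 mm.
Thin-lens field width W = w·(dₒ − f)/f = 24.89 × (159000 − 51.7)/51.7 ≈ 76522.692 mm = 76522.692/304.8 ft = 251.059 ft.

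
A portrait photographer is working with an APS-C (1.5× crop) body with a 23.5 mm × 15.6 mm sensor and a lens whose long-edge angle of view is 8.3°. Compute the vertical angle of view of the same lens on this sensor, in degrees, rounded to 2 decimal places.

5.52°

From the long-edge AOV: f = 23.5 / (2·tan(4.15°)) = 23.5 / 0.14512 ≈ 161.9392 mm.
Vertical AOV = 2·arctan(15.6 / (2 × 161.9392)) = 2·arctan(0.04817) ≈ 5.5152°.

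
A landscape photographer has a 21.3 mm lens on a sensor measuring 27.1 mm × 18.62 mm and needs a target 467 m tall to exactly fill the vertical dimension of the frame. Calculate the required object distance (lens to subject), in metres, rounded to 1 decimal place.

534.2 m

W: 467 m = 467000 mm.
Magnification m = h/W = dᵢ/dₒ; combined with 1/f = 1/dₒ + 1/dᵢ this gives dₒ = f·(1 + W/h).
dₒ = 21.3 mm × (1 + 467000/18.62) = 21.3 × 25081.5585 ≈ 534237.197 mm = 534.237 m.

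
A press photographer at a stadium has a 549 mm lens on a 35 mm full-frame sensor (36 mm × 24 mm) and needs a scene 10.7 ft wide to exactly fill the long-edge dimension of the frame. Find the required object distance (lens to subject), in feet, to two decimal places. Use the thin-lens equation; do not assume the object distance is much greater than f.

W: 10.7 ft × 304.8 mm/ft = 3261.36 mm.
Magnification m = w/W = dᵢ/dₒ; combined with 1/f = 1/dₒ + 1/dᵢ this gives dₒ = f·(1 + W/w).
dₒ = 549 mm × (1 + 3261.36/36) = 549 × 91.5933 ≈ 50284.738 mm = 50284.738/304.8 ft = 164.976 ft.

164.98 ft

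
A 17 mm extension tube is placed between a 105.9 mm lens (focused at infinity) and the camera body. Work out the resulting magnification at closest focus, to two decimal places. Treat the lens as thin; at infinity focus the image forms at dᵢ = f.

0.16×

The tube moves the image plane from f to f + e, so dᵢ = 105.9 + 17 = 122.9 mm. Focus is achieved when 1/f = 1/dₒ + 1/dᵢ, giving dₒ = 1/(1/f − 1/(f+e)).
Magnification m = dᵢ/dₒ = (f+e)·(1/f − 1/(f+e)) = e/f = 17/105.9 ≈ 0.1605.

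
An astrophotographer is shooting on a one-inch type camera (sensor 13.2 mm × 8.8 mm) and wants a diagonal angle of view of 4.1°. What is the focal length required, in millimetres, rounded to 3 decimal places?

Sensor diagonal = √(13.2² + 8.8²) = √251.6800 ≈ 15.8644 mm.
From α = 2·arctan(d/2f) we get f = d / (2·tan(α/2)).
With d = 15.8644 mm and α/2 = 2.05°, tan(α/2) ≈ 0.03579, so f ≈ 15.8644 / 0.07159 ≈ 221.6041 mm.

221.604 mm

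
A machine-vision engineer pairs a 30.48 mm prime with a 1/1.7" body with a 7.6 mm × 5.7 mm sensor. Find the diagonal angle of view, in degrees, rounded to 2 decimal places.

17.72°

Sensor diagonal = √(7.6² + 5.7²) = √90.2500 ≈ 9.5000 mm.
Angle of view α = 2·arctan(d/2f) with d = 9.5000 mm and f = 30.48 mm.
d/2f = 0.15584; arctan(0.15584) ≈ 8.8577°, so α ≈ 17.7154°.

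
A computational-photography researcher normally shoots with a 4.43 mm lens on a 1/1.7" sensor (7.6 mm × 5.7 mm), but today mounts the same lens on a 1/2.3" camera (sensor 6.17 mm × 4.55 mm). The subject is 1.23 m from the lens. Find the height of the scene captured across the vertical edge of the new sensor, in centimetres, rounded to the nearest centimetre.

126 cm

The focal length stays 4.43 mm; the relevant sensor dimension is now h = 4.55 mm. Object distance dₒ = 1.23 m = 1230 mm.
Thin-lens field height W = h·(dₒ − f)/f = 4.55 × (1230 − 4.43)/4.43 ≈ 1258.768 mm = 125.877 cm.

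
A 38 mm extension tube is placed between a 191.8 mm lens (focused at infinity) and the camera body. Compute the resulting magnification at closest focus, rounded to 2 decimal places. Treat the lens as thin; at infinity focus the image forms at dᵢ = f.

The tube moves the image plane from f to f + e, so dᵢ = 191.8 + 38 = 229.8 mm. Focus is achieved when 1/f = 1/dₒ + 1/dᵢ, giving dₒ = 1/(1/f − 1/(f+e)).
Magnification m = dᵢ/dₒ = (f+e)·(1/f − 1/(f+e)) = e/f = 38/191.8 ≈ 0.1981.

0.20×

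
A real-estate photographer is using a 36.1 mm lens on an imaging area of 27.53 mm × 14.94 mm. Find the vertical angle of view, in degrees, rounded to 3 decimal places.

Angle of view α = 2·arctan(h/2f) with h = 14.94 mm and f = 36.1 mm.
h/2f = 0.20693; arctan(0.20693) ≈ 11.6909°, so α ≈ 23.3819°.

23.382°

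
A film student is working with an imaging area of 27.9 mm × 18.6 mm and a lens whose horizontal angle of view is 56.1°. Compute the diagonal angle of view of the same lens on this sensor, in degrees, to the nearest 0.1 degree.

65.3°

From the horizontal AOV: f = 27.9 / (2·tan(28.05°)) = 27.9 / 1.06566 ≈ 26.1810 mm.
Sensor diagonal = √(27.9² + 18.6²) = √1124.3700 ≈ 33.5316 mm.
Diagonal AOV = 2·arctan(33.5316 / (2 × 26.1810)) = 2·arctan(0.64038) ≈ 65.2695°.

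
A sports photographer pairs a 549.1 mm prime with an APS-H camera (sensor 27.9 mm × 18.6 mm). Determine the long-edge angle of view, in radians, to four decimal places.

0.0508 rad

Angle of view α = 2·arctan(w/2f) with w = 27.9 mm and f = 549.1 mm.
w/2f = 0.02541; arctan(0.02541) ≈ 0.0254 rad, so α ≈ 0.0508 rad.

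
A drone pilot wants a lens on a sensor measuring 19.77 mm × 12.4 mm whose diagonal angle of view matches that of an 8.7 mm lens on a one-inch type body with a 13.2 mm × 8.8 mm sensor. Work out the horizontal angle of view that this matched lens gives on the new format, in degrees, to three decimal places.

Sensor diagonal = √(13.2² + 8.8²) = √251.6800 ≈ 15.8644 mm.
Sensor diagonal = √(19.77² + 12.4²) = √544.6129 ≈ 23.3369 mm.
Equal diagonal AOV ⇒ f₂ = f₁ · 23.3369/15.8644 = 8.7 × 1.47102 ≈ 12.7979 mm.
Horizontal AOV on the new format = 2·arctan(19.77 / (2 × 12.7979)) = 2·arctan(0.77239) ≈ 75.3644°.

75.364°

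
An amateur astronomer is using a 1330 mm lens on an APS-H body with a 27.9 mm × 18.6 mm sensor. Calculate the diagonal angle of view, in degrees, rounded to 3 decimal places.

1.444°

Sensor diagonal = √(27.9² + 18.6²) = √1124.3700 ≈ 33.5316 mm.
Angle of view α = 2·arctan(d/2f) with d = 33.5316 mm and f = 1330 mm.
d/2f = 0.01261; arctan(0.01261) ≈ 0.7222°, so α ≈ 1.4445°.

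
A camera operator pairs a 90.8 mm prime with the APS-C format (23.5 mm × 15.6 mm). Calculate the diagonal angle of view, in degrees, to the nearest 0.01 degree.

Sensor diagonal = √(23.5² + 15.6²) = √795.6100 ≈ 28.2066 mm.
Angle of view α = 2·arctan(d/2f) with d = 28.2066 mm and f = 90.8 mm.
d/2f = 0.15532; arctan(0.15532) ≈ 8.8288°, so α ≈ 17.6575°.

17.66°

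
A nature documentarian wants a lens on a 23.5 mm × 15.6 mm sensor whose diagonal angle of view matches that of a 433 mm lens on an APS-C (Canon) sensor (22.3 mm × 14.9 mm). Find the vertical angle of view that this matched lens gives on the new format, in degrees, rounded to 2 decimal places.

Sensor diagonal = √(22.3² + 14.9²) = √719.3000 ≈ 26.8198 mm.
Sensor diagonal = √(23.5² + 15.6²) = √795.6100 ≈ 28.2066 mm.
Equal diagonal AOV ⇒ f₂ = f₁ · 28.2066/26.8198 = 433 × 1.05171 ≈ 455.3895 mm.
Vertical AOV on the new format = 2·arctan(15.6 / (2 × 455.3895)) = 2·arctan(0.01713) ≈ 1.9626°.

1.96°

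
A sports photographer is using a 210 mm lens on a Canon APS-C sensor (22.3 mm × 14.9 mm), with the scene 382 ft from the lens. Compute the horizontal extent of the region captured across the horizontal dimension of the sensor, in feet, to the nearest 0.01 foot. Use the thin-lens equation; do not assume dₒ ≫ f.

40.49 ft

dₒ: 382 ft × 304.8 mm/ft = 116433.60 mm.
Similar triangles through the lens centre give W/dₒ = w/dᵢ; with 1/f = 1/dₒ + 1/dᵢ this gives W = w·(dₒ − f)/f.
W = 22.3 mm × (116434 − 210) / 210 = 22.3 × 553.4457 ≈ 12341.839 mm = 12341.839/304.8 ft = 40.4916 ft.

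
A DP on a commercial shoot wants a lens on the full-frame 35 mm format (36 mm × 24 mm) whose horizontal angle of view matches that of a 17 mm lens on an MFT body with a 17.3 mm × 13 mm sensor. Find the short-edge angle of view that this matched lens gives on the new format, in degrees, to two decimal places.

37.48°

Equal horizontal AOV ⇒ f₂ = f₁ · 36/17.3 = 17 × 2.08092 ≈ 35.3757 mm.
Short-edge AOV on the new format = 2·arctan(24 / (2 × 35.3757)) = 2·arctan(0.33922) ≈ 37.4755°.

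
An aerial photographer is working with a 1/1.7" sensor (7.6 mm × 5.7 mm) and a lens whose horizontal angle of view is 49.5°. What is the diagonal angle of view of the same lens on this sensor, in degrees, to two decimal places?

59.91°

From the horizontal AOV: f = 7.6 / (2·tan(24.75°)) = 7.6 / 0.92201 ≈ 8.2428 mm.
Sensor diagonal = √(7.6² + 5.7²) = √90.2500 ≈ 9.5000 mm.
Diagonal AOV = 2·arctan(9.5000 / (2 × 8.2428)) = 2·arctan(0.57626) ≈ 59.9061°.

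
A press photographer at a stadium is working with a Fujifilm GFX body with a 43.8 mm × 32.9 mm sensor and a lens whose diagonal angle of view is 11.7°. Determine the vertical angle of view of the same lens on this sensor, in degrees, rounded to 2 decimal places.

7.04°

Sensor diagonal = √(43.8² + 32.9²) = √3000.8500 ≈ 54.7800 mm.
From the diagonal AOV: f = 54.7800 / (2·tan(5.85°)) = 54.7800 / 0.20492 ≈ 267.3290 mm.
Vertical AOV = 2·arctan(32.9 / (2 × 267.3290)) = 2·arctan(0.06153) ≈ 7.0425°.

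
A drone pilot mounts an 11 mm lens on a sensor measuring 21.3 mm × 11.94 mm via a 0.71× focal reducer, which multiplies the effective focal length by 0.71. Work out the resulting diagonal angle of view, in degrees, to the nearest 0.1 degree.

114.8°

Effective focal length f = 11 × 0.71 = 7.81 mm.
Sensor diagonal = √(21.3² + 11.94²) = √596.2536 ≈ 24.4183 mm.
α = 2·arctan(24.418 / (2 × 7.81)) = 2·arctan(1.56327) ≈ 114.7872°.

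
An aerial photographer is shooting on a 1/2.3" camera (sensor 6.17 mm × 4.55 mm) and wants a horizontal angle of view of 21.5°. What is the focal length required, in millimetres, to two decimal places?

16.25 mm

From α = 2·arctan(w/2f) we get f = w / (2·tan(α/2)).
With w = 6.17 mm and α/2 = 10.75°, tan(α/2) ≈ 0.18986, so f ≈ 6.17 / 0.37971 ≈ 16.2492 mm.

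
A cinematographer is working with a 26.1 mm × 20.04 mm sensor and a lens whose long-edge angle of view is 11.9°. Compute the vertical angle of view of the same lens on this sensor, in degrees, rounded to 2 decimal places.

9.15°

From the long-edge AOV: f = 26.1 / (2·tan(5.95°)) = 26.1 / 0.20844 ≈ 125.2135 mm.
Vertical AOV = 2·arctan(20.04 / (2 × 125.2135)) = 2·arctan(0.08002) ≈ 9.1505°.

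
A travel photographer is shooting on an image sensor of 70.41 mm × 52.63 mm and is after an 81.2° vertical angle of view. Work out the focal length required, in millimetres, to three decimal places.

From α = 2·arctan(h/2f) we get f = h / (2·tan(α/2)).
With h = 52.63 mm and α/2 = 40.6°, tan(α/2) ≈ 0.85710, so f ≈ 52.63 / 1.71421 ≈ 30.7022 mm.

30.702 mm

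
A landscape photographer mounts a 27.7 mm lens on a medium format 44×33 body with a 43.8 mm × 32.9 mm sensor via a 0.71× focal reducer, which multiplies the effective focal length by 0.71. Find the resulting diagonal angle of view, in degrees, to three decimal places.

Effective focal length f = 27.7 × 0.71 = 19.667 mm.
Sensor diagonal = √(43.8² + 32.9²) = √3000.8500 ≈ 54.7800 mm.
α = 2·arctan(54.780 / (2 × 19.667)) = 2·arctan(1.39269) ≈ 108.6406°.

108.641°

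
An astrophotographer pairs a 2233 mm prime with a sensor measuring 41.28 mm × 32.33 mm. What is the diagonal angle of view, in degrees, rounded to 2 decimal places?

1.35°

Sensor diagonal = √(41.28² + 32.33²) = √2749.2673 ≈ 52.4335 mm.
Angle of view α = 2·arctan(d/2f) with d = 52.4335 mm and f = 2233 mm.
d/2f = 0.01174; arctan(0.01174) ≈ 0.6727°, so α ≈ 1.3453°.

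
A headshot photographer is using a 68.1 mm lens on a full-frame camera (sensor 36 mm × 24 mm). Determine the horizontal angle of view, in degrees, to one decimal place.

29.6°

Angle of view α = 2·arctan(w/2f) with w = 36 mm and f = 68.1 mm.
w/2f = 0.26432; arctan(0.26432) ≈ 14.8057°, so α ≈ 29.6113°.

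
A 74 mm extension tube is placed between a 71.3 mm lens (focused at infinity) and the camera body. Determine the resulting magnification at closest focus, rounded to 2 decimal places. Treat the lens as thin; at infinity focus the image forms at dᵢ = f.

1.04×

The tube moves the image plane from f to f + e, so dᵢ = 71.3 + 74 = 145.3 mm. Focus is achieved when 1/f = 1/dₒ + 1/dᵢ, giving dₒ = 1/(1/f − 1/(f+e)).
Magnification m = dᵢ/dₒ = (f+e)·(1/f − 1/(f+e)) = e/f = 74/71.3 ≈ 1.0379.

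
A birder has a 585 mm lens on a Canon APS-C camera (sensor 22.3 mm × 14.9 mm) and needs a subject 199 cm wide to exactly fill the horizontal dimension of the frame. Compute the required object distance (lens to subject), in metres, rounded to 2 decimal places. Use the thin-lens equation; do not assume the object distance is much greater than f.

W: 199 cm = 1990 mm.
Magnification m = w/W = dᵢ/dₒ; combined with 1/f = 1/dₒ + 1/dᵢ this gives dₒ = f·(1 + W/w).
dₒ = 585 mm × (1 + 1990/22.3) = 585 × 90.2377 ≈ 52789.036 mm = 52.789 m.

52.79 m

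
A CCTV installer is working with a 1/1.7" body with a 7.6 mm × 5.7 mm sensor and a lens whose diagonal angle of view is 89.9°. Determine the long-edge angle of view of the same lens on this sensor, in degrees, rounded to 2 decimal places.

77.22°

Sensor diagonal = √(7.6² + 5.7²) = √90.2500 ≈ 9.5000 mm.
From the diagonal AOV: f = 9.5000 / (2·tan(44.95°)) = 9.5000 / 1.99651 ≈ 4.7583 mm.
Long-edge AOV = 2·arctan(7.6 / (2 × 4.7583)) = 2·arctan(0.79860) ≈ 77.2221°.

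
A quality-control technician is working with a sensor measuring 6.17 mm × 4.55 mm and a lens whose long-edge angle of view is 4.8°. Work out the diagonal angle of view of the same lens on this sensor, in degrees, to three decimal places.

5.962°

From the long-edge AOV: f = 6.17 / (2·tan(2.4°)) = 6.17 / 0.08382 ≈ 73.6059 mm.
Sensor diagonal = √(6.17² + 4.55²) = √58.7714 ≈ 7.6663 mm.
Diagonal AOV = 2·arctan(7.6663 / (2 × 73.6059)) = 2·arctan(0.05208) ≈ 5.9621°.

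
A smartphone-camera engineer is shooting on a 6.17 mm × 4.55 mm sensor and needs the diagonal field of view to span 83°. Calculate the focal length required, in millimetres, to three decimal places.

4.333 mm

Sensor diagonal = √(6.17² + 4.55²) = √58.7714 ≈ 7.6663 mm.
From α = 2·arctan(d/2f) we get f = d / (2·tan(α/2)).
With d = 7.6663 mm and α/2 = 41.5°, tan(α/2) ≈ 0.88473, so f ≈ 7.6663 / 1.76945 ≈ 4.3326 mm.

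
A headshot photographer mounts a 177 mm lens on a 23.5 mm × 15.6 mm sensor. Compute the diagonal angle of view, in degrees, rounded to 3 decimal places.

9.111°

Sensor diagonal = √(23.5² + 15.6²) = √795.6100 ≈ 28.2066 mm.
Angle of view α = 2·arctan(d/2f) with d = 28.2066 mm and f = 177 mm.
d/2f = 0.07968; arctan(0.07968) ≈ 4.5557°, so α ≈ 9.1114°.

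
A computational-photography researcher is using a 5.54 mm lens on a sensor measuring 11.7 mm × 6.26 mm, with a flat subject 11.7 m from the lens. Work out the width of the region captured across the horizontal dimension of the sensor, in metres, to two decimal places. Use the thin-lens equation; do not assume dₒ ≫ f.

24.70 m

dₒ: 11.7 m = 11700 mm.
Similar triangles through the lens centre give W/dₒ = w/dᵢ; with 1/f = 1/dₒ + 1/dᵢ this gives W = w·(dₒ − f)/f.
W = 11.7 mm × (11700 − 5.54) / 5.54 = 11.7 × 2110.9134 ≈ 24697.686 mm = 24.6977 m.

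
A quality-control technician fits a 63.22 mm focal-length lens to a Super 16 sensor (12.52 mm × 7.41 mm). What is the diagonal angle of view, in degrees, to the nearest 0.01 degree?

13.13°

Sensor diagonal = √(12.52² + 7.41²) = √211.6585 ≈ 14.5485 mm.
Angle of view α = 2·arctan(d/2f) with d = 14.5485 mm and f = 63.22 mm.
d/2f = 0.11506; arctan(0.11506) ≈ 6.5637°, so α ≈ 13.1274°.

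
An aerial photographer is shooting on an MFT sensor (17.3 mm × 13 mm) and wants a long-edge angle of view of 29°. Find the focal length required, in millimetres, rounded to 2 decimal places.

33.45 mm

From α = 2·arctan(w/2f) we get f = w / (2·tan(α/2)).
With w = 17.3 mm and α/2 = 14.5°, tan(α/2) ≈ 0.25862, so f ≈ 17.3 / 0.51724 ≈ 33.4471 mm.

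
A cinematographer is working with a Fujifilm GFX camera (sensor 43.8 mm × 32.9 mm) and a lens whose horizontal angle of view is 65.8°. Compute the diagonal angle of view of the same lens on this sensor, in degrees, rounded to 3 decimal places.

77.953°

From the horizontal AOV: f = 43.8 / (2·tan(32.9°)) = 43.8 / 1.29386 ≈ 33.8522 mm.
Sensor diagonal = √(43.8² + 32.9²) = √3000.8500 ≈ 54.7800 mm.
Diagonal AOV = 2·arctan(54.7800 / (2 × 33.8522)) = 2·arctan(0.80910) ≈ 77.9530°.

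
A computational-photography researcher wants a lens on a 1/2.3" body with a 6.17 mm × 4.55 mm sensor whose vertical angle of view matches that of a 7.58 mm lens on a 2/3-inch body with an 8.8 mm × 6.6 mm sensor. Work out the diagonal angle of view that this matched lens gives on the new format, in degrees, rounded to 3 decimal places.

72.522°

Equal vertical AOV ⇒ f₂ = f₁ · 4.55/6.6 = 7.58 × 0.68939 ≈ 5.2256 mm.
Sensor diagonal = √(6.17² + 4.55²) = √58.7714 ≈ 7.6663 mm.
Diagonal AOV on the new format = 2·arctan(7.6663 / (2 × 5.2256)) = 2·arctan(0.73353) ≈ 72.5221°.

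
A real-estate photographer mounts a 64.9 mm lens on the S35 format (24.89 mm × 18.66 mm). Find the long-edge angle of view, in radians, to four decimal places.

Angle of view α = 2·arctan(w/2f) with w = 24.89 mm and f = 64.9 mm.
w/2f = 0.19176; arctan(0.19176) ≈ 0.1895 rad, so α ≈ 0.3789 rad.

0.3789 rad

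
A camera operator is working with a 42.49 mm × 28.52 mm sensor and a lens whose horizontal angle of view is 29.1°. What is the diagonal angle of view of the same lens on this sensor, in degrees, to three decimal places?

34.718°

From the horizontal AOV: f = 42.49 / (2·tan(14.55°)) = 42.49 / 0.51910 ≈ 81.8536 mm.
Sensor diagonal = √(42.49² + 28.52²) = √2618.7905 ≈ 51.1741 mm.
Diagonal AOV = 2·arctan(51.1741 / (2 × 81.8536)) = 2·arctan(0.31260) ≈ 34.7180°.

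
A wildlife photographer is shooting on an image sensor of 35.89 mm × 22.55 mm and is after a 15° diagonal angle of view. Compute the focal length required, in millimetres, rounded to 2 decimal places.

Sensor diagonal = √(35.89² + 22.55²) = √1796.5946 ≈ 42.3863 mm.
From α = 2·arctan(d/2f) we get f = d / (2·tan(α/2)).
With d = 42.3863 mm and α/2 = 7.5°, tan(α/2) ≈ 0.13165, so f ≈ 42.3863 / 0.26330 ≈ 160.9778 mm.

160.98 mm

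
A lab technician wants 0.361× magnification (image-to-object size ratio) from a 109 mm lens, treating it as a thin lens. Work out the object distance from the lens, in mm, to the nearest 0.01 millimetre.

With m = dᵢ/dₒ and 1/f = 1/dₒ + 1/dᵢ, substituting dᵢ = m·dₒ gives 1/f = (1 + 1/m)/dₒ, hence dₒ = f·(1 + 1/m).
dₒ = 109 × (1 + 1/0.361) = 109 × 3.77008 ≈ 410.939 mm.

410.94 mm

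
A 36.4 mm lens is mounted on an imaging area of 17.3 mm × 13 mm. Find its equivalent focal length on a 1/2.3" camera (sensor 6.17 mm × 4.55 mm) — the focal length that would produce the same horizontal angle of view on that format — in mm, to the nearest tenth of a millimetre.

Equal angle of view means equal width/f ratio, so f₂ = f₁ · (width₂/width₁) = 36.4 × 6.17/17.3.
f₂ = 36.4 × 0.35665 ≈ 12.982 mm.

13.0 mm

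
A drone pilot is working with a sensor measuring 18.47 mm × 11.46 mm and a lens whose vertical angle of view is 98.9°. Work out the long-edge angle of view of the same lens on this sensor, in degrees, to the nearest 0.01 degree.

From the vertical AOV: f = 11.46 / (2·tan(49.45°)) = 11.46 / 2.33757 ≈ 4.9025 mm.
Long-edge AOV = 2·arctan(18.47 / (2 × 4.9025)) = 2·arctan(1.88372) ≈ 124.0755°.

124.08°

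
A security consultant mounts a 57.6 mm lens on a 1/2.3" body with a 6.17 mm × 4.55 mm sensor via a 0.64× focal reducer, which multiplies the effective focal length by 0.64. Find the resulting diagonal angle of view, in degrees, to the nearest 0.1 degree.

11.9°

Effective focal length f = 57.6 × 0.64 = 36.864 mm.
Sensor diagonal = √(6.17² + 4.55²) = √58.7714 ≈ 7.6663 mm.
α = 2·arctan(7.666 / (2 × 36.864)) = 2·arctan(0.10398) ≈ 11.8726°.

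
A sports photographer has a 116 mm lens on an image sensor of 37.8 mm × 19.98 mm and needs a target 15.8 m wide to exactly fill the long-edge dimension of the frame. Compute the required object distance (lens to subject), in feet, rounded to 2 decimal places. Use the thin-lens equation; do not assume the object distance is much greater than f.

W: 15.8 m = 15800 mm.
Magnification m = w/W = dᵢ/dₒ; combined with 1/f = 1/dₒ + 1/dᵢ this gives dₒ = f·(1 + W/w).
dₒ = 116 mm × (1 + 15800/37.8) = 116 × 418.9894 ≈ 48602.772 mm = 48602.772/304.8 ft = 159.458 ft.

159.46 ft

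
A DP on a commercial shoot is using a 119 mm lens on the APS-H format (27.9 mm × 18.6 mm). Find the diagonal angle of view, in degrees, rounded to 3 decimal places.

Sensor diagonal = √(27.9² + 18.6²) = √1124.3700 ≈ 33.5316 mm.
Angle of view α = 2·arctan(d/2f) with d = 33.5316 mm and f = 119 mm.
d/2f = 0.14089; arctan(0.14089) ≈ 8.0196°, so α ≈ 16.0391°.

16.039°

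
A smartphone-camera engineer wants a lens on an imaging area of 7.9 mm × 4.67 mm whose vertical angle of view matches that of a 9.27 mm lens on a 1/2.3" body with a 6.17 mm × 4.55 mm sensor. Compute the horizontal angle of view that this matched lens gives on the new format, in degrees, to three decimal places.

45.092°

Equal vertical AOV ⇒ f₂ = f₁ · 4.67/4.55 = 9.27 × 1.02637 ≈ 9.5145 mm.
Horizontal AOV on the new format = 2·arctan(7.9 / (2 × 9.5145)) = 2·arctan(0.41516) ≈ 45.0922°.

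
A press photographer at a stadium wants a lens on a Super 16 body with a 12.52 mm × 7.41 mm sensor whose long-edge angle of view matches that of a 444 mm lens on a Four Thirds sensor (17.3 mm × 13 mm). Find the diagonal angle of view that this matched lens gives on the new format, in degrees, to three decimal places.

Equal long-edge AOV ⇒ f₂ = f₁ · 12.52/17.3 = 444 × 0.72370 ≈ 321.3225 mm.
Sensor diagonal = √(12.52² + 7.41²) = √211.6585 ≈ 14.5485 mm.
Diagonal AOV on the new format = 2·arctan(14.5485 / (2 × 321.3225)) = 2·arctan(0.02264) ≈ 2.5937°.

2.594°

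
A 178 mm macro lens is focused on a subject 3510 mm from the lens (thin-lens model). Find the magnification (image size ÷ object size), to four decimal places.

Thin lens: 1/f = 1/dₒ + 1/dᵢ → 1/dᵢ = 1/178 − 1/3510 = 0.0053331 mm⁻¹, so dᵢ ≈ 187.5090 mm.
Magnification m = dᵢ/dₒ = 187.5090/3510 ≈ 0.05342.

0.0534×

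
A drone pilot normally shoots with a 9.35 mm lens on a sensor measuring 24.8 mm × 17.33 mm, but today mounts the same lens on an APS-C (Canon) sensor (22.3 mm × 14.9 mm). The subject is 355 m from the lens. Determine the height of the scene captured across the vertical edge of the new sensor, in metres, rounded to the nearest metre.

The focal length stays 9.35 mm; the relevant sensor dimension is now h = 14.9 mm. Object distance dₒ = 355 m = 355000 mm.
Thin-lens field height W = h·(dₒ − f)/f = 14.9 × (355000 − 9.35)/9.35 ≈ 565707.025 mm = 565.707 m.

566 m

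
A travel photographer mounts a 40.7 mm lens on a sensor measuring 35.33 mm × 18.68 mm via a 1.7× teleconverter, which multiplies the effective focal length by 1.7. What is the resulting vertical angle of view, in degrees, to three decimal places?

15.376°

Effective focal length f = 40.7 × 1.7 = 69.19 mm.
α = 2·arctan(18.68 / (2 × 69.19)) = 2·arctan(0.13499) ≈ 15.3758°.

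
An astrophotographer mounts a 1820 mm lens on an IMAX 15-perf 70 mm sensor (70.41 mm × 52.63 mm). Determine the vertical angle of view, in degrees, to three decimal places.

Angle of view α = 2·arctan(h/2f) with h = 52.63 mm and f = 1820 mm.
h/2f = 0.01446; arctan(0.01446) ≈ 0.8284°, so α ≈ 1.6567°.

1.657°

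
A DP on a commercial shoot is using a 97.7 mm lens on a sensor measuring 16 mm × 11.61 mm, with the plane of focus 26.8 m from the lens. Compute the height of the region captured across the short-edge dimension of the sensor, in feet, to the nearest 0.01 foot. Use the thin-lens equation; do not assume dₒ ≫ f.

dₒ: 26.8 m = 26800 mm.
Similar triangles through the lens centre give W/dₒ = h/dᵢ; with 1/f = 1/dₒ + 1/dᵢ this gives W = h·(dₒ − f)/f.
W = 11.61 mm × (26800 − 97.7) / 97.7 = 11.61 × 273.3091 ≈ 3173.119 mm = 3173.119/304.8 ft = 10.4105 ft.

10.41 ft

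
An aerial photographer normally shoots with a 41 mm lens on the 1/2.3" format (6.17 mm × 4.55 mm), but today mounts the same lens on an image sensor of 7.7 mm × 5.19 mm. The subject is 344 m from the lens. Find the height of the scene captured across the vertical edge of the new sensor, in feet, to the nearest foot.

The focal length stays 41 mm; the relevant sensor dimension is now h = 5.19 mm. Object distance dₒ = 344 m = 344000 mm.
Thin-lens field height W = h·(dₒ − f)/f = 5.19 × (344000 − 41)/41 ≈ 43540.176 mm = 43540.176/304.8 ft = 142.848 ft.

143 ft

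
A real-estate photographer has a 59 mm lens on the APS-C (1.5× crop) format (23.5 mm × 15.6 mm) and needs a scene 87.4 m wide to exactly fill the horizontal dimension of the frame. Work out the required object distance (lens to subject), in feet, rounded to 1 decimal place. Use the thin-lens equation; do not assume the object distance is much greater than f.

720.1 ft

W: 87.4 m = 87400 mm.
Magnification m = w/W = dᵢ/dₒ; combined with 1/f = 1/dₒ + 1/dᵢ this gives dₒ = f·(1 + W/w).
dₒ = 59 mm × (1 + 87400/23.5) = 59 × 3720.1489 ≈ 219488.787 mm = 219488.787/304.8 ft = 720.108 ft.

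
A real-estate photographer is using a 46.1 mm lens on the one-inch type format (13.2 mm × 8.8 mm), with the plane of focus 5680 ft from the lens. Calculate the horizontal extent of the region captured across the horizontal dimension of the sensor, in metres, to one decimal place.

495.7 m

dₒ: 5680 ft × 304.8 mm/ft = 1731263.94 mm.
Similar triangles through the lens centre give W/dₒ = w/dᵢ; with 1/f = 1/dₒ + 1/dᵢ this gives W = w·(dₒ − f)/f.
W = 13.2 mm × (1.73126e+06 − 46.1) / 46.1 = 13.2 × 37553.5324 ≈ 495706.628 mm = 495.707 m.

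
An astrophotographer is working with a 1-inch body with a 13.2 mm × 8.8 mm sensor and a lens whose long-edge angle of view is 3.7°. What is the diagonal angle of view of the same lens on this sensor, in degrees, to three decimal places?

4.446°

From the long-edge AOV: f = 13.2 / (2·tan(1.85°)) = 13.2 / 0.06460 ≈ 204.3355 mm.
Sensor diagonal = √(13.2² + 8.8²) = √251.6800 ≈ 15.8644 mm.
Diagonal AOV = 2·arctan(15.8644 / (2 × 204.3355)) = 2·arctan(0.03882) ≈ 4.4462°.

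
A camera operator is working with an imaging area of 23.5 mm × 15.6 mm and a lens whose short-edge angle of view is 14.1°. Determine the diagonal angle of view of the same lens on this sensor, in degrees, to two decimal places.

25.21°

From the short-edge AOV: f = 15.6 / (2·tan(7.05°)) = 15.6 / 0.24734 ≈ 63.0708 mm.
Sensor diagonal = √(23.5² + 15.6²) = √795.6100 ≈ 28.2066 mm.
Diagonal AOV = 2·arctan(28.2066 / (2 × 63.0708)) = 2·arctan(0.22361) ≈ 25.2091°.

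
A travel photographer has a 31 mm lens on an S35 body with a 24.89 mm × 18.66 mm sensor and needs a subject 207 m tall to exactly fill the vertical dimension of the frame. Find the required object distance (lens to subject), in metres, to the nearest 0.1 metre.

343.9 m

W: 207 m = 207000 mm.
Magnification m = h/W = dᵢ/dₒ; combined with 1/f = 1/dₒ + 1/dᵢ this gives dₒ = f·(1 + W/h).
dₒ = 31 mm × (1 + 207000/18.66) = 31 × 11094.2476 ≈ 343921.675 mm = 343.922 m.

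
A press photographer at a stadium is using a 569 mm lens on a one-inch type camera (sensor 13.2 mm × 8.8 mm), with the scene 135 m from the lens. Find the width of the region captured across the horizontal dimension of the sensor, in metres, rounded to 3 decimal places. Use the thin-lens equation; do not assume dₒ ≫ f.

3.119 m

dₒ: 135 m = 135000 mm.
Similar triangles through the lens centre give W/dₒ = w/dᵢ; with 1/f = 1/dₒ + 1/dᵢ this gives W = w·(dₒ − f)/f.
W = 13.2 mm × (135000 − 569) / 569 = 13.2 × 236.2583 ≈ 3118.610 mm = 3.11861 m.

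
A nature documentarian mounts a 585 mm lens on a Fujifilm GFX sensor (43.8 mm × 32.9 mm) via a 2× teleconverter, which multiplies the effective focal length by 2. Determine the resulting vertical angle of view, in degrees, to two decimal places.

1.61°

Effective focal length f = 585 × 2 = 1170 mm.
α = 2·arctan(32.9 / (2 × 1170)) = 2·arctan(0.01406) ≈ 1.6110°.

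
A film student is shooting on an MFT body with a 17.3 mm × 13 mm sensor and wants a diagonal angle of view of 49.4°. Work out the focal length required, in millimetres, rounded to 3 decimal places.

Sensor diagonal = √(17.3² + 13²) = √468.2900 ≈ 21.6400 mm.
From α = 2·arctan(d/2f) we get f = d / (2·tan(α/2)).
With d = 21.6400 mm and α/2 = 24.7°, tan(α/2) ≈ 0.45995, so f ≈ 21.6400 / 0.91990 ≈ 23.5244 mm.

23.524 mm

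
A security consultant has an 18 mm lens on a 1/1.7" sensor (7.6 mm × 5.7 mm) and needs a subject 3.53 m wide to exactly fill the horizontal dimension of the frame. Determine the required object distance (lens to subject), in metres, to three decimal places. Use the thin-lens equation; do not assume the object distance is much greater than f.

8.379 m

W: 3.53 m = 3530 mm.
Magnification m = w/W = dᵢ/dₒ; combined with 1/f = 1/dₒ + 1/dᵢ this gives dₒ = f·(1 + W/w).
dₒ = 18 mm × (1 + 3530/7.6) = 18 × 465.4737 ≈ 8378.526 mm = 8.37853 m.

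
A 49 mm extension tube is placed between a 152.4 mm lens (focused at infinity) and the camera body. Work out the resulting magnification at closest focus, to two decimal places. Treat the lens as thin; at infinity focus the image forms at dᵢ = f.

The tube moves the image plane from f to f + e, so dᵢ = 152.4 + 49 = 201.4 mm. Focus is achieved when 1/f = 1/dₒ + 1/dᵢ, giving dₒ = 1/(1/f − 1/(f+e)).
Magnification m = dᵢ/dₒ = (f+e)·(1/f − 1/(f+e)) = e/f = 49/152.4 ≈ 0.3215.

0.32×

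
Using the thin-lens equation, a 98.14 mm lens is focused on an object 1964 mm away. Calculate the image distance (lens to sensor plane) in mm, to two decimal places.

1/dᵢ = 1/f − 1/dₒ = 1/98.14 − 1/1964 = 0.0096804 mm⁻¹.
dᵢ = 1/0.0096804 ≈ 103.3019 mm.

103.30 mm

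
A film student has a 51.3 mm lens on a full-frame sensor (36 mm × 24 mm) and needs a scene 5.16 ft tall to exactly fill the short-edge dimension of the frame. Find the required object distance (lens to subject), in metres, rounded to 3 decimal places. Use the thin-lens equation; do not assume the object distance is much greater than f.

3.413 m

W: 5.16 ft × 304.8 mm/ft = 1572.77 mm.
Magnification m = h/W = dᵢ/dₒ; combined with 1/f = 1/dₒ + 1/dᵢ this gives dₒ = f·(1 + W/h).
dₒ = 51.3 mm × (1 + 1572.77/24) = 51.3 × 66.5320 ≈ 3413.091 mm = 3.41309 m.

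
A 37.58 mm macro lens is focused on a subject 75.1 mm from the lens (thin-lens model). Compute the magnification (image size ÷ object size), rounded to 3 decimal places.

Thin lens: 1/f = 1/dₒ + 1/dᵢ → 1/dᵢ = 1/37.58 − 1/75.1 = 0.0132943 mm⁻¹, so dᵢ ≈ 75.2201 mm.
Magnification m = dᵢ/dₒ = 75.2201/75.1 ≈ 1.00160.

1.002×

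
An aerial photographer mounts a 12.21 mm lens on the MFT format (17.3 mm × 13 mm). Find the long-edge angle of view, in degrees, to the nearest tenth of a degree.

70.6°

Angle of view α = 2·arctan(w/2f) with w = 17.3 mm and f = 12.21 mm.
w/2f = 0.70844; arctan(0.70844) ≈ 35.3151°, so α ≈ 70.6302°.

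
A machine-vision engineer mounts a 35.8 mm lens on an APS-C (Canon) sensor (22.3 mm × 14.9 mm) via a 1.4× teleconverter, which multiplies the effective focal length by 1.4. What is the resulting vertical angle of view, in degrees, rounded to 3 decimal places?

Effective focal length f = 35.8 × 1.4 = 50.12 mm.
α = 2·arctan(14.9 / (2 × 50.12)) = 2·arctan(0.14864) ≈ 16.9095°.

16.909°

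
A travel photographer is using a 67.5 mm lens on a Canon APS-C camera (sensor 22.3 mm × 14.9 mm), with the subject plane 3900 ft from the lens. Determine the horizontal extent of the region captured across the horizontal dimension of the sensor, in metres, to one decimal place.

392.7 m

dₒ: 3900 ft × 304.8 mm/ft = 1188719.96 mm.
Similar triangles through the lens centre give W/dₒ = w/dᵢ; with 1/f = 1/dₒ + 1/dᵢ this gives W = w·(dₒ − f)/f.
W = 22.3 mm × (1.18872e+06 − 67.5) / 67.5 = 22.3 × 17609.6661 ≈ 392695.554 mm = 392.696 m.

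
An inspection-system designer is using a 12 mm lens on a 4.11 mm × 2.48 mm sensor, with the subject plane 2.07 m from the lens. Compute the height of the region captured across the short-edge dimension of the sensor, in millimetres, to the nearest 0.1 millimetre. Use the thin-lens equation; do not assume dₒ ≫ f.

dₒ: 2.07 m = 2070 mm.
Similar triangles through the lens centre give W/dₒ = h/dᵢ; with 1/f = 1/dₒ + 1/dᵢ this gives W = h·(dₒ − f)/f.
W = 2.48 mm × (2070 − 12) / 12 = 2.48 × 171.5000 ≈ 425.320 mm.

425.3 mm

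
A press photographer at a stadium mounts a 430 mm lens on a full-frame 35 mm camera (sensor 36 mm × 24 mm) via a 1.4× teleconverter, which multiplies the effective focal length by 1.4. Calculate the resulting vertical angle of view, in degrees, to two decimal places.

2.28°

Effective focal length f = 430 × 1.4 = 602 mm.
α = 2·arctan(24 / (2 × 602)) = 2·arctan(0.01993) ≈ 2.2839°.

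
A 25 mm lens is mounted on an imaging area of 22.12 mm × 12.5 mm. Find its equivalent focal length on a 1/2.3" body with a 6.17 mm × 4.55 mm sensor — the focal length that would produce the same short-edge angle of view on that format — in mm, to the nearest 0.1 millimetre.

Equal angle of view means equal height/f ratio, so f₂ = f₁ · (height₂/height₁) = 25 × 4.55/12.5.
f₂ = 25 × 0.36400 ≈ 9.100 mm.

9.1 mm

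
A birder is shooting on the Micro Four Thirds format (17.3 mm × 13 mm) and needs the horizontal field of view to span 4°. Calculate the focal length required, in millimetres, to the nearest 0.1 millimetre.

From α = 2·arctan(w/2f) we get f = w / (2·tan(α/2)).
With w = 17.3 mm and α/2 = 2°, tan(α/2) ≈ 0.03492, so f ≈ 17.3 / 0.06984 ≈ 247.7036 mm.

247.7 mm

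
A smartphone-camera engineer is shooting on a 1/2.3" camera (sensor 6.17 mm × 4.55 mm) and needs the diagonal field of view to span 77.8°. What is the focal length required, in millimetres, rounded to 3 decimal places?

Sensor diagonal = √(6.17² + 4.55²) = √58.7714 ≈ 7.6663 mm.
From α = 2·arctan(d/2f) we get f = d / (2·tan(α/2)).
With d = 7.6663 mm and α/2 = 38.9°, tan(α/2) ≈ 0.80690, so f ≈ 7.6663 / 1.61380 ≈ 4.7504 mm.

4.750 mm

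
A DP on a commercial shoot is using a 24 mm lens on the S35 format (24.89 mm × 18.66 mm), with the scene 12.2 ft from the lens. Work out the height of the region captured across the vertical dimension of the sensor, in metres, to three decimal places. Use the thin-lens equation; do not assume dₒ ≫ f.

2.873 m

dₒ: 12.2 ft × 304.8 mm/ft = 3718.56 mm.
Similar triangles through the lens centre give W/dₒ = h/dᵢ; with 1/f = 1/dₒ + 1/dᵢ this gives W = h·(dₒ − f)/f.
W = 18.66 mm × (3718.56 − 24) / 24 = 18.66 × 153.9400 ≈ 2872.520 mm = 2.87252 m.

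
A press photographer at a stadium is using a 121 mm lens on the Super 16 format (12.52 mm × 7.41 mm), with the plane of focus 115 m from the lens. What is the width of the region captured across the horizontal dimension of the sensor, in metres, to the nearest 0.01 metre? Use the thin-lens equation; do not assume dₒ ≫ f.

dₒ: 115 m = 115000 mm.
Similar triangles through the lens centre give W/dₒ = w/dᵢ; with 1/f = 1/dₒ + 1/dᵢ this gives W = w·(dₒ − f)/f.
W = 12.52 mm × (115000 − 121) / 121 = 12.52 × 949.4132 ≈ 11886.654 mm = 11.8867 m.

11.89 m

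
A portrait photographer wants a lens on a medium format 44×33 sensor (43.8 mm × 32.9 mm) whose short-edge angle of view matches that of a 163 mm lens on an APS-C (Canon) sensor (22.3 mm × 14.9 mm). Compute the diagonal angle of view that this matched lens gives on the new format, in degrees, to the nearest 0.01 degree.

Equal short-edge AOV ⇒ f₂ = f₁ · 32.9/14.9 = 163 × 2.20805 ≈ 359.9128 mm.
Sensor diagonal = √(43.8² + 32.9²) = √3000.8500 ≈ 54.7800 mm.
Diagonal AOV on the new format = 2·arctan(54.7800 / (2 × 359.9128)) = 2·arctan(0.07610) ≈ 8.7038°.

8.70°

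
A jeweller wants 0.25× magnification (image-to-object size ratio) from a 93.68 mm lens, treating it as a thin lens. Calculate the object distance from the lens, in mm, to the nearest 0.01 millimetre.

468.40 mm

With m = dᵢ/dₒ and 1/f = 1/dₒ + 1/dᵢ, substituting dᵢ = m·dₒ gives 1/f = (1 + 1/m)/dₒ, hence dₒ = f·(1 + 1/m).
dₒ = 93.68 × (1 + 1/0.25) = 93.68 × 5.00000 ≈ 468.400 mm.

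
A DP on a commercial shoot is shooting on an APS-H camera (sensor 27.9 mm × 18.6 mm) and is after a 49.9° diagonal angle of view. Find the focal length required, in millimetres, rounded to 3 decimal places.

Sensor diagonal = √(27.9² + 18.6²) = √1124.3700 ≈ 33.5316 mm.
From α = 2·arctan(d/2f) we get f = d / (2·tan(α/2)).
With d = 33.5316 mm and α/2 = 24.95°, tan(α/2) ≈ 0.46525, so f ≈ 33.5316 / 0.93049 ≈ 36.0365 mm.

36.036 mm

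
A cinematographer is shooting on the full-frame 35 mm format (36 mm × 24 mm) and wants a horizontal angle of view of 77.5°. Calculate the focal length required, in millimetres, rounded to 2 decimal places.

From α = 2·arctan(w/2f) we get f = w / (2·tan(α/2)).
With w = 36 mm and α/2 = 38.75°, tan(α/2) ≈ 0.80258, so f ≈ 36 / 1.60517 ≈ 22.4275 mm.

22.43 mm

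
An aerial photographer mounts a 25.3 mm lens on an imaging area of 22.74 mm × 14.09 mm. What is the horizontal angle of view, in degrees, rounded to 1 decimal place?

48.4°

Angle of view α = 2·arctan(w/2f) with w = 22.74 mm and f = 25.3 mm.
w/2f = 0.44941; arctan(0.44941) ≈ 24.1995°, so α ≈ 48.3990°.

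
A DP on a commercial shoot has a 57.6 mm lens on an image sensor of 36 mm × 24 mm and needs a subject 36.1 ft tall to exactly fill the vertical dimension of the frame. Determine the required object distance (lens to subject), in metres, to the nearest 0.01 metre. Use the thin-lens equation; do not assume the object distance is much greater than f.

26.47 m

W: 36.1 ft × 304.8 mm/ft = 11003.28 mm.
Magnification m = h/W = dᵢ/dₒ; combined with 1/f = 1/dₒ + 1/dᵢ this gives dₒ = f·(1 + W/h).
dₒ = 57.6 mm × (1 + 11003.3/24) = 57.6 × 459.4700 ≈ 26465.471 mm = 26.4655 m.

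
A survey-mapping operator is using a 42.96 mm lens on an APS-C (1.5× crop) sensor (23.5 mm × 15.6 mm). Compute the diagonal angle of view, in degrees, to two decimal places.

Sensor diagonal = √(23.5² + 15.6²) = √795.6100 ≈ 28.2066 mm.
Angle of view α = 2·arctan(d/2f) with d = 28.2066 mm and f = 42.96 mm.
d/2f = 0.32829; arctan(0.32829) ≈ 18.1744°, so α ≈ 36.3488°.

36.35°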